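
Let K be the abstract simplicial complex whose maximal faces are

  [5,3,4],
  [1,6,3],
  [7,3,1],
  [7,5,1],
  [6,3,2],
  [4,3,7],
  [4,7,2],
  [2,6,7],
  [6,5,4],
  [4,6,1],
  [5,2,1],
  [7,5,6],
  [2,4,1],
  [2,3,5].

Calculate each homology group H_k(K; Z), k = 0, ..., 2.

H_0 ≅ Z,  H_1 ≅ Z^2,  H_2 ≅ Z.

We work with the vertex ordering 1 < 2 < 3 < 4 < 5 < 6 < 7. The simplices of K, each written with vertices in increasing order, are:

  0-simplices (7): [1], [2], [3], [4], [5], [6], [7]
  1-simplices (21): [1,2], [1,3], [1,4], [1,5], [1,6], [1,7], [2,3], [2,4], [2,5], [2,6], [2,7], [3,4], [3,5], [3,6], [3,7], [4,5], [4,6], [4,7], [5,6], [5,7], [6,7]
  2-simplices (14): [1,2,4], [1,2,5], [1,3,6], [1,3,7], [1,4,6], [1,5,7], [2,3,5], [2,3,6], [2,4,7], [2,6,7], [3,4,5], [3,4,7], [4,5,6], [5,6,7]

giving chain groups C_0 ≅ Z^7, C_1 ≅ Z^21, C_2 ≅ Z^14.

∂_1: C_1 → C_0 maps an edge to its endpoints' difference, ∂[p,q] = q − p. For instance
  ∂[1,6] = [6] − [1].
The resulting 7×21 matrix has rank 6, and its Smith normal form has invariant factors (1,1,1,1,1,1).

The boundary map ∂_2: C_2 → C_1 acts by ∂[p,q,r] = [q,r] − [p,r] + [p,q]. For instance
  ∂[1,2,5] = [2,5] − [1,5] + [1,2],
  ∂[1,3,6] = [3,6] − [1,6] + [1,3].
As a 21×14 matrix over Z this has rank 13, with invariant factors (1,1,1,1,1,1,1,1,1,1,1,1,1).

From H_k ≅ ker(∂_k) / im(∂_{k+1}) we obtain:

  H_0: rank C_0 − rank ∂_1 = 7 − 6 = 1, and the invariant factors of ∂_1 are all 1, so H_0 = Z.
  H_1: rank ker ∂_1 − rank ∂_2 = (21 − 6) − 13 = 2, and the invariant factors of ∂_2 are all 1, so H_1 = Z^2.
  H_2: rank ker ∂_2 − rank ∂_3 = (14 − 13) − 0 = 1, and there is no ∂_3, so H_2 = Z.

As a check, the Euler characteristic is 7 − 21 + 14 = 0, which agrees with 1 − 2 + 1 = 0.
(K is a triangulation of the torus T^2.)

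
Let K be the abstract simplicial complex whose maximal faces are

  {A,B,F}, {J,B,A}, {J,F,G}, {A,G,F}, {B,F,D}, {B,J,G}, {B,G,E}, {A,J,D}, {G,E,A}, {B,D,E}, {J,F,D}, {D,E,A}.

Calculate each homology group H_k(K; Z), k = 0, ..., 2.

H_0 ≅ Z,  H_1 ≅ Z/2,  H_2 = 0.

We work with the vertex ordering A < B < D < E < F < G < J. The simplices of K, each written with vertices in increasing order, are:

  0-simplices (7): A, B, D, E, F, G, J
  1-simplices (18): AB, AD, AE, AF, AG, AJ, BD, BE, BF, BG, BJ, DE, DF, DJ, EG, FG, FJ, GJ
  2-simplices (12): ABF, ABJ, ADE, ADJ, AEG, AFG, BDE, BDF, BEG, BGJ, DFJ, FGJ

giving chain groups C_0 ≅ Z^7, C_1 ≅ Z^18, C_2 ≅ Z^12.

∂_1: C_1 → C_0 is given by ∂[p,q] = [q] − [p]. For instance
  ∂AF = F − A.
The resulting 7×18 matrix has rank 6, and its Smith normal form has invariant factors (1,1,1,1,1,1).

∂_2: C_2 → C_1 sends each 2-simplex [p,q,r] to [q,r] − [p,r] + [p,q]. For instance
  ∂AFG = FG − AG + AF,
  ∂ADJ = DJ − AJ + AD.
The resulting 18×12 matrix has rank 12, and its Smith normal form has invariant factors (1,1,1,1,1,1,1,1,1,1,1,2).

Now H_k = ker ∂_k / im ∂_{k+1}, so:

  H_0: rank C_0 − rank ∂_1 = 7 − 6 = 1, and the invariant factors of ∂_1 are all 1, so H_0 = Z.
  H_1: rank ker ∂_1 − rank ∂_2 = (18 − 6) − 12 = 0, and ∂_2 has invariant factor 2 > 1, so H_1 = Z/2.
  H_2: rank ker ∂_2 − rank ∂_3 = (12 − 12) − 0 = 0, and there is no ∂_3, so H_2 = 0.

As a check, the Euler characteristic is 7 − 18 + 12 = 1, which agrees with 1 − 0 + 0 = 1.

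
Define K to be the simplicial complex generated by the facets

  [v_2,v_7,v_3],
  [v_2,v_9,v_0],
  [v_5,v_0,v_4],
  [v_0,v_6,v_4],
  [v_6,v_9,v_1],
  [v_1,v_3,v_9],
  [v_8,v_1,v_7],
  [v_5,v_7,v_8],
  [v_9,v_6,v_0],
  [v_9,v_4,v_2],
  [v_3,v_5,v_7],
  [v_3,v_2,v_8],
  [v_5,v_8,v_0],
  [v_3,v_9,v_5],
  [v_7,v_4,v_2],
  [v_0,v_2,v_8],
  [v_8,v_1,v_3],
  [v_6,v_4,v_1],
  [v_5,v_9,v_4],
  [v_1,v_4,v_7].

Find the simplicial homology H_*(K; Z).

H_0 ≅ Z,  H_1 ≅ Z ⊕ Z/2,  H_2 = 0.

K has 10 vertices, 30 edges, 20 triangles.
rank ∂_0 = 0, rank ∂_1 = 9 ⇒ b_0 = 10 − 0 − 9 = 1; all invariant factors of ∂_1 are 1 so no torsion. So H_0 = Z.
rank ∂_1 = 9, rank ∂_2 = 20 ⇒ b_1 = 30 − 9 − 20 = 1; ∂_2 has invariant factor(s) [2] giving torsion. So H_1 = Z ⊕ Z/2.
rank ∂_2 = 20, rank ∂_3 = 0 ⇒ b_2 = 20 − 20 − 0 = 0. So H_2 = 0.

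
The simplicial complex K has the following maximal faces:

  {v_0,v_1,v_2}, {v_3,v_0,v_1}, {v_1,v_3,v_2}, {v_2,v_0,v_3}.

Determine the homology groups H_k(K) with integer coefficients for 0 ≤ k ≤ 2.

Take the total order v_0 < v_1 < v_2 < v_3 on the vertex set. Then K (dimension 2) consists of the simplices:

  0-simplices (4): [v_0], [v_1], [v_2], [v_3]
  1-simplices (6): [v_0,v_1], [v_0,v_2], [v_0,v_3], [v_1,v_2], [v_1,v_3], [v_2,v_3]
  2-simplices (4): [v_0,v_1,v_2], [v_0,v_1,v_3], [v_0,v_2,v_3], [v_1,v_2,v_3]

so the chain groups are C_0 ≅ Z^4, C_1 ≅ Z^6, C_2 ≅ Z^4.

∂_1: C_1 → C_0 maps an edge to its endpoints' difference, ∂[p,q] = q − p.
As a 4×6 matrix over Z this has rank 3, with invariant factors (1,1,1).

∂_2: C_2 → C_1 sends each 2-simplex [p,q,r] to [q,r] − [p,r] + [p,q]. For instance
  ∂[v_0,v_2,v_3] = [v_2,v_3] − [v_0,v_3] + [v_0,v_2],
  ∂[v_0,v_1,v_3] = [v_1,v_3] − [v_0,v_3] + [v_0,v_1].
The resulting 6×4 matrix has rank 3, and its Smith normal form has invariant factors (1,1,1).

From H_k ≅ ker(∂_k) / im(∂_{k+1}) we obtain:

  H_0: rank C_0 − rank ∂_1 = 4 − 3 = 1, and the invariant factors of ∂_1 are all 1, so H_0 = Z.
  H_1: rank ker ∂_1 − rank ∂_2 = (6 − 3) − 3 = 0, and the invariant factors of ∂_2 are all 1, so H_1 = 0.
  H_2: rank ker ∂_2 − rank ∂_3 = (4 − 3) − 0 = 1, and there is no ∂_3, so H_2 = Z.

(K is a triangulation of the 2-sphere S^2.)

H_0 ≅ Z,  H_1 = 0,  H_2 ≅ Z.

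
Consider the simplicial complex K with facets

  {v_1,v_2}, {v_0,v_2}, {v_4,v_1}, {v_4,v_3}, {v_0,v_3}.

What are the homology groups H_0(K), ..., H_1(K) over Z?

H_0 = Z,  H_1 = Z.

We work with the vertex ordering v_0 < v_1 < v_2 < v_3 < v_4. The simplices of K, each written with vertices in increasing order, are:

  0-simplices (5): [v_0], [v_1], [v_2], [v_3], [v_4]
  1-simplices (5): [v_0,v_2], [v_0,v_3], [v_1,v_2], [v_1,v_4], [v_3,v_4]

giving chain groups C_0 ≅ Z^5, C_1 ≅ Z^5.

Boundary ∂_1: C_1 → C_0 sends each edge [p,q] (with p < q) to q − p. For instance
  ∂[v_1,v_2] = [v_2] − [v_1].
The 5×5 boundary matrix has rank 4 and Smith normal form diag(1,1,1,1).

Reading off H_k = ker ∂_k / im ∂_{k+1}:

  H_0: rank C_0 − rank ∂_1 = 5 − 4 = 1, and the invariant factors of ∂_1 are all 1, so H_0 = Z.
  H_1: rank ker ∂_1 − rank ∂_2 = (5 − 4) − 0 = 1, and there is no ∂_2, so H_1 = Z.

(K is a triangulation of the circle S^1.)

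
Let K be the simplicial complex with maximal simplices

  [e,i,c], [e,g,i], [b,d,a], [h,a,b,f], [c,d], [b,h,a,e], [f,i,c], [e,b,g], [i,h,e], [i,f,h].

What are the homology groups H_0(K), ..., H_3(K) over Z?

H_0 = Z,  H_1 = Z,  H_2 = 0,  H_3 = 0.

Fix the vertex order a < b < c < d < e < f < g < h < i and write every simplex with vertices in increasing order. Then dim K = 3 and the simplices of K are:

  0-simplices (9): a, b, c, d, e, f, g, h, i
  1-simplices (21): ab, ad, ae, af, ah, bd, be, bf, bg, bh, cd, ce, cf, ci, eg, eh, ei, fh, fi, gi, hi
  2-simplices (14): abd, abe, abf, abh, aeh, afh, beg, beh, bfh, cei, cfi, egi, ehi, fhi
  3-simplices (2): abeh, abfh

giving chain groups C_0 ≅ Z^9, C_1 ≅ Z^21, C_2 ≅ Z^14, C_3 ≅ Z^2.

∂_1: C_1 → C_0 maps an edge to its endpoints' difference, ∂[p,q] = q − p.
The 9×21 boundary matrix has rank 8 and Smith normal form diag(1,1,1,1,1,1,1,1).

∂_2: C_2 → C_1 acts by ∂[p,q,r] = [q,r] − [p,r] + [p,q]. For instance
  ∂beg = eg − bg + be,
  ∂abh = bh − ah + ab.
The 21×14 boundary matrix has rank 12 and Smith normal form diag(1,1,1,1,1,1,1,1,1,1,1,1).

The boundary map ∂_3: C_3 → C_2 sends each 3-simplex σ to the alternating sum Σ_i (−1)^i (σ with its i-th vertex removed). For instance
  ∂abeh = beh − aeh + abh − abe,
  ∂abfh = bfh − afh + abh − abf.
The resulting 14×2 matrix has rank 2, and its Smith normal form has invariant factors (1,1).

Reading off H_k = ker ∂_k / im ∂_{k+1}:

  H_0: rank C_0 − rank ∂_1 = 9 − 8 = 1, and the invariant factors of ∂_1 are all 1, so H_0 = Z.
  H_1: rank ker ∂_1 − rank ∂_2 = (21 − 8) − 12 = 1, and the invariant factors of ∂_2 are all 1, so H_1 = Z.
  H_2: rank ker ∂_2 − rank ∂_3 = (14 − 12) − 2 = 0, and the invariant factors of ∂_3 are all 1, so H_2 = 0.
  H_3: rank ker ∂_3 − rank ∂_4 = (2 − 2) − 0 = 0, and there is no ∂_4, so H_3 = 0.

As a check, the Euler characteristic is 9 − 21 + 14 − 2 = 0, which agrees with 1 − 1 + 0 − 0 = 0.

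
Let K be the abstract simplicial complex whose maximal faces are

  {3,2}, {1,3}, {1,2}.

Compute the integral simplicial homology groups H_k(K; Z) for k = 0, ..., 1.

H_0 ≅ Z,  H_1 ≅ Z.

Take the total order 1 < 2 < 3 on the vertex set. Then K (dimension 1) consists of the simplices:

  0-simplices (3): [1], [2], [3]
  1-simplices (3): [1,2], [1,3], [2,3]

giving chain groups C_0 ≅ Z^3, C_1 ≅ Z^3.

∂_1: C_1 → C_0 is given by ∂[p,q] = [q] − [p].
As a 3×3 matrix over Z this has rank 2, with invariant factors (1,1).

Reading off H_k = ker ∂_k / im ∂_{k+1}:

  H_0: rank C_0 − rank ∂_1 = 3 − 2 = 1, and the invariant factors of ∂_1 are all 1, so H_0 = Z.
  H_1: rank ker ∂_1 − rank ∂_2 = (3 − 2) − 0 = 1, and there is no ∂_2, so H_1 = Z.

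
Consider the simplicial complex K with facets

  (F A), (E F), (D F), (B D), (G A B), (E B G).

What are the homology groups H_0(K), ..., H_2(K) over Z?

H_0 = Z,  H_1 = Z^2,  H_2 = 0.

We work with the vertex ordering A < B < D < E < F < G. The simplices of K, each written with vertices in increasing order, are:

  0-simplices (6): A, B, D, E, F, G
  1-simplices (9): AB, AF, AG, BD, BE, BG, DF, EF, EG
  2-simplices (2): ABG, BEG

giving chain groups C_0 ≅ Z^6, C_1 ≅ Z^9, C_2 ≅ Z^2.

The boundary map ∂_1: C_1 → C_0 sends each edge [p,q] (with p < q) to q − p.
The 6×9 boundary matrix has rank 5 and Smith normal form diag(1,1,1,1,1).

The boundary map ∂_2: C_2 → C_1 sends each 2-simplex [p,q,r] to [q,r] − [p,r] + [p,q]. For instance
  ∂BEG = EG − BG + BE,
  ∂ABG = BG − AG + AB.
The 9×2 boundary matrix has rank 2 and Smith normal form diag(1,1).

Reading off H_k = ker ∂_k / im ∂_{k+1}:

  H_0: rank C_0 − rank ∂_1 = 6 − 5 = 1, and the invariant factors of ∂_1 are all 1, so H_0 = Z.
  H_1: rank ker ∂_1 − rank ∂_2 = (9 − 5) − 2 = 2, and the invariant factors of ∂_2 are all 1, so H_1 = Z^2.
  H_2: rank ker ∂_2 − rank ∂_3 = (2 − 2) − 0 = 0, and there is no ∂_3, so H_2 = 0.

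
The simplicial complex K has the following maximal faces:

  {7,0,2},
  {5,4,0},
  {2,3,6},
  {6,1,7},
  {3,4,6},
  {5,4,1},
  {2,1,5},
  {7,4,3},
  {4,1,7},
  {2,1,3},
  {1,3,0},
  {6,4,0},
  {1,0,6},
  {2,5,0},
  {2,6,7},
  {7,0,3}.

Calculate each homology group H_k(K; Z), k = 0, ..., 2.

Fix the vertex order 0 < 1 < 2 < 3 < 4 < 5 < 6 < 7 and write every simplex with vertices in increasing order. Then dim K = 2 and the simplices of K are:

  0-simplices (8): [0], [1], [2], [3], [4], [5], [6], [7]
  1-simplices (24): (24 of them)
  2-simplices (16): [0,1,3], [0,1,6], [0,2,5], [0,2,7], [0,3,7], [0,4,5], [0,4,6], [1,2,3], [1,2,5], [1,4,5], [1,4,7], [1,6,7], [2,3,6], [2,6,7], [3,4,6], [3,4,7]

Hence C_0 ≅ Z^8, C_1 ≅ Z^24, C_2 ≅ Z^16.

Boundary ∂_1: C_1 → C_0 maps an edge to its endpoints' difference, ∂[p,q] = q − p. For instance
  ∂[1,6] = [6] − [1].
As a 8×24 matrix over Z this has rank 7, with invariant factors (1,1,1,1,1,1,1).

The boundary map ∂_2: C_2 → C_1 sends each 2-simplex [p,q,r] to [q,r] − [p,r] + [p,q]. For instance
  ∂[3,4,6] = [4,6] − [3,6] + [3,4],
  ∂[0,4,5] = [4,5] − [0,5] + [0,4].
This gives a 24×16 integer matrix of rank 15; reducing to Smith normal form yields diagonal entries (1,1,1,1,1,1,1,1,1,1,1,1,1,1,1).

Now H_k = ker ∂_k / im ∂_{k+1}, so:

  H_0: rank C_0 − rank ∂_1 = 8 − 7 = 1, and the invariant factors of ∂_1 are all 1, so H_0 = Z.
  H_1: rank ker ∂_1 − rank ∂_2 = (24 − 7) − 15 = 2, and the invariant factors of ∂_2 are all 1, so H_1 = Z^2.
  H_2: rank ker ∂_2 − rank ∂_3 = (16 − 15) − 0 = 1, and there is no ∂_3, so H_2 = Z.

As a check, the Euler characteristic is 8 − 24 + 16 = 0, which agrees with 1 − 2 + 1 = 0.
(K is a triangulation of the torus T^2.)

H_0 = Z,  H_1 = Z^2,  H_2 = Z.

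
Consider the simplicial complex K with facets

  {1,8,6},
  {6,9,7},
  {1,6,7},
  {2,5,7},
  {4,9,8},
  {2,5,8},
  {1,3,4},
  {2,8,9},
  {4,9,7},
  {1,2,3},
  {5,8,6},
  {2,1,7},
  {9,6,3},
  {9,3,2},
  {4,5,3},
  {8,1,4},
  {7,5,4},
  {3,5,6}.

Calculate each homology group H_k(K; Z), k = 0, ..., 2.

H_0 = Z,  H_1 = Z^2,  H_2 = Z.

We work with the vertex ordering 1 < 2 < 3 < 4 < 5 < 6 < 7 < 8 < 9. The simplices of K, each written with vertices in increasing order, are:

  0-simplices (9): [1], [2], [3], [4], [5], [6], [7], [8], [9]
  1-simplices (27): (27 of them)
  2-simplices (18): [1,2,3], [1,2,7], [1,3,4], [1,4,8], [1,6,7], [1,6,8], [2,3,9], [2,5,7], [2,5,8], [2,8,9], [3,4,5], [3,5,6], [3,6,9], [4,5,7], [4,7,9], [4,8,9], [5,6,8], [6,7,9]

so the chain groups are C_0 ≅ Z^9, C_1 ≅ Z^27, C_2 ≅ Z^18.

Boundary ∂_1: C_1 → C_0 is given by ∂[p,q] = [q] − [p]. For instance
  ∂[2,8] = [8] − [2].
As a 9×27 matrix over Z this has rank 8, with invariant factors (1,1,1,1,1,1,1,1).

The boundary map ∂_2: C_2 → C_1 maps a triangle to the signed sum of its edges. For instance
  ∂[2,5,7] = [5,7] − [2,7] + [2,5],
  ∂[6,7,9] = [7,9] − [6,9] + [6,7].
This gives a 27×18 integer matrix of rank 17; reducing to Smith normal form yields diagonal entries (1,1,1,1,1,1,1,1,1,1,1,1,1,1,1,1,1).

Now H_k = ker ∂_k / im ∂_{k+1}, so:

  H_0: rank C_0 − rank ∂_1 = 9 − 8 = 1, and the invariant factors of ∂_1 are all 1, so H_0 ≅ Z.
  H_1: rank ker ∂_1 − rank ∂_2 = (27 − 8) − 17 = 2, and the invariant factors of ∂_2 are all 1, so H_1 ≅ Z^2.
  H_2: rank ker ∂_2 − rank ∂_3 = (18 − 17) − 0 = 1, and there is no ∂_3, so H_2 ≅ Z.

As a check, the Euler characteristic is 9 − 27 + 18 = 0, which agrees with 1 − 2 + 1 = 0.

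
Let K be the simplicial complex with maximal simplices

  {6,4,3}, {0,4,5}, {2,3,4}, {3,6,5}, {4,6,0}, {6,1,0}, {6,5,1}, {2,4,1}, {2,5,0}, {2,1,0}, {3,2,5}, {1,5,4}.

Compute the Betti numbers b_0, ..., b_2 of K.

b_0 = 1, b_1 = 0, b_2 = 0.

Take the total order 0 < 1 < 2 < 3 < 4 < 5 < 6 on the vertex set. Then K (dimension 2) consists of the simplices:

  0-simplices (7): [0], [1], [2], [3], [4], [5], [6]
  1-simplices (18): [0,1], [0,2], [0,4], [0,5], [0,6], [1,2], [1,4], [1,5], [1,6], [2,3], [2,4], [2,5], [3,4], [3,5], [3,6], [4,5], [4,6], [5,6]
  2-simplices (12): [0,1,2], [0,1,6], [0,2,5], [0,4,5], [0,4,6], [1,2,4], [1,4,5], [1,5,6], [2,3,4], [2,3,5], [3,4,6], [3,5,6]

giving chain groups C_0 ≅ Z^7, C_1 ≅ Z^18, C_2 ≅ Z^12.

The boundary map ∂_1: C_1 → C_0 sends each edge [p,q] (with p < q) to q − p.
This gives a 7×18 integer matrix of rank 6; reducing to Smith normal form yields diagonal entries (1,1,1,1,1,1).

Boundary ∂_2: C_2 → C_1 sends each 2-simplex [p,q,r] to [q,r] − [p,r] + [p,q]. For instance
  ∂[0,4,5] = [4,5] − [0,5] + [0,4],
  ∂[0,2,5] = [2,5] − [0,5] + [0,2].
The 18×12 boundary matrix has rank 12 and Smith normal form diag(1,1,1,1,1,1,1,1,1,1,1,2).

Now H_k = ker ∂_k / im ∂_{k+1}, so:

  H_0: rank C_0 − rank ∂_1 = 7 − 6 = 1, and the invariant factors of ∂_1 are all 1, so H_0 ≅ Z.
  H_1: rank ker ∂_1 − rank ∂_2 = (18 − 6) − 12 = 0, and ∂_2 has invariant factor 2 > 1, so H_1 ≅ Z_2.
  H_2: rank ker ∂_2 − rank ∂_3 = (12 − 12) − 0 = 0, and there is no ∂_3, so H_2 ≅ 0.

As a check, the Euler characteristic is 7 − 18 + 12 = 1, which agrees with 1 − 0 + 0 = 1.

Hence the Betti numbers are b_0 = 1, b_1 = 0, b_2 = 0.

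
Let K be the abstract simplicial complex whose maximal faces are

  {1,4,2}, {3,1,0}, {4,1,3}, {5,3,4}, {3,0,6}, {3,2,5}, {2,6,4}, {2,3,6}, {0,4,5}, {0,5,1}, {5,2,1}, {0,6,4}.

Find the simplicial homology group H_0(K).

H_0 ≅ Z.

Order the vertices as 0 < 1 < 2 < 3 < 4 < 5 < 6. Listing each simplex with vertices in this order, K has dimension 2 with simplices:

  0-simplices (7): [0], [1], [2], [3], [4], [5], [6]
  1-simplices (18): [0,1], [0,3], [0,4], [0,5], [0,6], [1,2], [1,3], [1,4], [1,5], [2,3], [2,4], [2,5], [2,6], [3,4], [3,5], [3,6], [4,5], [4,6]
  2-simplices (12): [0,1,3], [0,1,5], [0,3,6], [0,4,5], [0,4,6], [1,2,4], [1,2,5], [1,3,4], [2,3,5], [2,3,6], [2,4,6], [3,4,5]

Hence C_0 ≅ Z^7, C_1 ≅ Z^18, C_2 ≅ Z^12.

∂_1: C_1 → C_0 sends each edge [p,q] (with p < q) to q − p. For instance
  ∂[2,5] = [5] − [2].
The resulting 7×18 matrix has rank 6, and its Smith normal form has invariant factors (1,1,1,1,1,1).

The boundary map ∂_2: C_2 → C_1 acts by ∂[p,q,r] = [q,r] − [p,r] + [p,q]. For instance
  ∂[0,1,5] = [1,5] − [0,5] + [0,1],
  ∂[0,3,6] = [3,6] − [0,6] + [0,3].
The resulting 18×12 matrix has rank 12, and its Smith normal form has invariant factors (1,1,1,1,1,1,1,1,1,1,1,2).

Computing H_k = (kernel of ∂_k) / (image of ∂_{k+1}):

  H_0: rank C_0 − rank ∂_1 = 7 − 6 = 1, and the invariant factors of ∂_1 are all 1, so H_0 = Z.

(K is a triangulation of the real projective plane RP^2.)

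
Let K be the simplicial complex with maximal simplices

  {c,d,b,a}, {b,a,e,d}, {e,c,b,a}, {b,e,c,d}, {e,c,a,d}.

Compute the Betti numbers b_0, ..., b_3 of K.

b_0 = 1, b_1 = 0, b_2 = 0, b_3 = 1.

Order the vertices as a < b < c < d < e. Listing each simplex with vertices in this order, K has dimension 3 with simplices:

  0-simplices (5): a, b, c, d, e
  1-simplices (10): ab, ac, ad, ae, bc, bd, be, cd, ce, de
  2-simplices (10): abc, abd, abe, acd, ace, ade, bcd, bce, bde, cde
  3-simplices (5): abcd, abce, abde, acde, bcde

giving chain groups C_0 ≅ Z^5, C_1 ≅ Z^10, C_2 ≅ Z^10, C_3 ≅ Z^5.

∂_1: C_1 → C_0 sends each edge [p,q] (with p < q) to q − p.
The 5×10 boundary matrix has rank 4 and Smith normal form diag(1,1,1,1).

∂_2: C_2 → C_1 sends each 2-simplex [p,q,r] to [q,r] − [p,r] + [p,q]. For instance
  ∂ade = de − ae + ad,
  ∂ace = ce − ae + ac.
The resulting 10×10 matrix has rank 6, and its Smith normal form has invariant factors (1,1,1,1,1,1).

The boundary map ∂_3: C_3 → C_2 sends each 3-simplex σ to the alternating sum Σ_i (−1)^i (σ with its i-th vertex removed). For instance
  ∂bcde = cde − bde + bce − bcd,
  ∂abde = bde − ade + abe − abd.
The resulting 10×5 matrix has rank 4, and its Smith normal form has invariant factors (1,1,1,1).

Computing H_k = (kernel of ∂_k) / (image of ∂_{k+1}):

  H_0: rank C_0 − rank ∂_1 = 5 − 4 = 1, and the invariant factors of ∂_1 are all 1, so H_0 ≅ Z.
  H_1: rank ker ∂_1 − rank ∂_2 = (10 − 4) − 6 = 0, and the invariant factors of ∂_2 are all 1, so H_1 ≅ 0.
  H_2: rank ker ∂_2 − rank ∂_3 = (10 − 6) − 4 = 0, and the invariant factors of ∂_3 are all 1, so H_2 ≅ 0.
  H_3: rank ker ∂_3 − rank ∂_4 = (5 − 4) − 0 = 1, and there is no ∂_4, so H_3 ≅ Z.

Hence the Betti numbers are b_0 = 1, b_1 = 0, b_2 = 0, b_3 = 1.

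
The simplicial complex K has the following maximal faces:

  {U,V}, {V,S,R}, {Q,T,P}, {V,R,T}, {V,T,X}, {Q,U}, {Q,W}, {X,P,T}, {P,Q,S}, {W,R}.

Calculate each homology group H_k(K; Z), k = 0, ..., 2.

Fix the vertex order P < Q < R < S < T < U < V < W < X and write every simplex with vertices in increasing order. Then dim K = 2 and the simplices of K are:

  0-simplices (9): P, Q, R, S, T, U, V, W, X
  1-simplices (17): PQ, PS, PT, PX, QS, QT, QU, QW, RS, RT, RV, RW, SV, TV, TX, UV, VX
  2-simplices (6): PQS, PQT, PTX, RSV, RTV, TVX

giving chain groups C_0 ≅ Z^9, C_1 ≅ Z^17, C_2 ≅ Z^6.

The boundary map ∂_1: C_1 → C_0 sends each edge [p,q] (with p < q) to q − p.
This gives a 9×17 integer matrix of rank 8; reducing to Smith normal form yields diagonal entries (1,1,1,1,1,1,1,1).

Boundary ∂_2: C_2 → C_1 acts by ∂[p,q,r] = [q,r] − [p,r] + [p,q]. For instance
  ∂PQT = QT − PT + PQ,
  ∂RTV = TV − RV + RT.
This gives a 17×6 integer matrix of rank 6; reducing to Smith normal form yields diagonal entries (1,1,1,1,1,1).

From H_k ≅ ker(∂_k) / im(∂_{k+1}) we obtain:

  H_0: rank C_0 − rank ∂_1 = 9 − 8 = 1, and the invariant factors of ∂_1 are all 1, so H_0 = Z.
  H_1: rank ker ∂_1 − rank ∂_2 = (17 − 8) − 6 = 3, and the invariant factors of ∂_2 are all 1, so H_1 = Z^3.
  H_2: rank ker ∂_2 − rank ∂_3 = (6 − 6) − 0 = 0, and there is no ∂_3, so H_2 = 0.

As a check, the Euler characteristic is 9 − 17 + 6 = -2, which agrees with 1 − 3 + 0 = -2.

H_0 ≅ Z,  H_1 ≅ Z^3,  H_2 = 0.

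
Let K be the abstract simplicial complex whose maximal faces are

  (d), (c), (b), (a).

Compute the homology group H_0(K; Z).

H_0 = Z^4.

Order the vertices as a < b < c < d. Listing each simplex with vertices in this order, K has dimension 0 with simplices:

  0-simplices (4): a, b, c, d

giving chain groups C_0 ≅ Z^4.

Reading off H_k = ker ∂_k / im ∂_{k+1}:

  H_0: rank C_0 − rank ∂_1 = 4 − 0 = 4, and there is no ∂_1, so H_0 = Z^4.

(K is a triangulation of a set of 4 points.)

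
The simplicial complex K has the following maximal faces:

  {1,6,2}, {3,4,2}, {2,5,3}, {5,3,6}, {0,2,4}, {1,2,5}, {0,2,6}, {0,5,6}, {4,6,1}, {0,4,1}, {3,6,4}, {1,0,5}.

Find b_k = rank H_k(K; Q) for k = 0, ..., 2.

Fix the vertex order 0 < 1 < 2 < 3 < 4 < 5 < 6 and write every simplex with vertices in increasing order. Then dim K = 2 and the simplices of K are:

  0-simplices (7): [0], [1], [2], [3], [4], [5], [6]
  1-simplices (18): [0,1], [0,2], [0,4], [0,5], [0,6], [1,2], [1,4], [1,5], [1,6], [2,3], [2,4], [2,5], [2,6], [3,4], [3,5], [3,6], [4,6], [5,6]
  2-simplices (12): [0,1,4], [0,1,5], [0,2,4], [0,2,6], [0,5,6], [1,2,5], [1,2,6], [1,4,6], [2,3,4], [2,3,5], [3,4,6], [3,5,6]

so the chain groups are C_0 ≅ Z^7, C_1 ≅ Z^18, C_2 ≅ Z^12.

Boundary ∂_1: C_1 → C_0 sends each edge [p,q] (with p < q) to q − p.
The 7×18 boundary matrix has rank 6 and Smith normal form diag(1,1,1,1,1,1).

The boundary map ∂_2: C_2 → C_1 sends each 2-simplex [p,q,r] to [q,r] − [p,r] + [p,q]. For instance
  ∂[0,1,5] = [1,5] − [0,5] + [0,1],
  ∂[1,4,6] = [4,6] − [1,6] + [1,4].
As a 18×12 matrix over Z this has rank 12, with invariant factors (1,1,1,1,1,1,1,1,1,1,1,2).

Reading off H_k = ker ∂_k / im ∂_{k+1}:

  H_0: rank C_0 − rank ∂_1 = 7 − 6 = 1, and the invariant factors of ∂_1 are all 1, so H_0 = Z.
  H_1: rank ker ∂_1 − rank ∂_2 = (18 − 6) − 12 = 0, and ∂_2 has invariant factor 2 > 1, so H_1 = Z/2.
  H_2: rank ker ∂_2 − rank ∂_3 = (12 − 12) − 0 = 0, and there is no ∂_3, so H_2 = 0.

(K is a triangulation of the real projective plane RP^2.)

Hence the Betti numbers are b_0 = 1, b_1 = 0, b_2 = 0.

b_0 = 1, b_1 = 0, b_2 = 0.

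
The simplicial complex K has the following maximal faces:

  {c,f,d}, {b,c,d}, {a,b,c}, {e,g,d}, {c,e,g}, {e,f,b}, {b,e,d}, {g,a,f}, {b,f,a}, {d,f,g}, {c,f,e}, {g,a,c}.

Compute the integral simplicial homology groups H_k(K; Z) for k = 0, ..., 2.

H_0 ≅ Z,  H_1 ≅ Z/2,  H_2 = 0.

Fix the vertex order a < b < c < d < e < f < g and write every simplex with vertices in increasing order. Then dim K = 2 and the simplices of K are:

  0-simplices (7): a, b, c, d, e, f, g
  1-simplices (18): ab, ac, af, ag, bc, bd, be, bf, cd, ce, cf, cg, de, df, dg, ef, eg, fg
  2-simplices (12): abc, abf, acg, afg, bcd, bde, bef, cdf, cef, ceg, deg, dfg

Hence C_0 ≅ Z^7, C_1 ≅ Z^18, C_2 ≅ Z^12.

∂_1: C_1 → C_0 is given by ∂[p,q] = [q] − [p]. For instance
  ∂bd = d − b.
The resulting 7×18 matrix has rank 6, and its Smith normal form has invariant factors (1,1,1,1,1,1).

Boundary ∂_2: C_2 → C_1 maps a triangle to the signed sum of its edges. For instance
  ∂cdf = df − cf + cd,
  ∂bcd = cd − bd + bc.
The 18×12 boundary matrix has rank 12 and Smith normal form diag(1,1,1,1,1,1,1,1,1,1,1,2).

Now H_k = ker ∂_k / im ∂_{k+1}, so:

  H_0: rank C_0 − rank ∂_1 = 7 − 6 = 1, and the invariant factors of ∂_1 are all 1, so H_0 = Z.
  H_1: rank ker ∂_1 − rank ∂_2 = (18 − 6) − 12 = 0, and ∂_2 has invariant factor 2 > 1, so H_1 = Z/2.
  H_2: rank ker ∂_2 − rank ∂_3 = (12 − 12) − 0 = 0, and there is no ∂_3, so H_2 = 0.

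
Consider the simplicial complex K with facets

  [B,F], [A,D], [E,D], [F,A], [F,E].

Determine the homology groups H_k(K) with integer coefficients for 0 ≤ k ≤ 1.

K has 5 vertices, 5 edges.
rank ∂_0 = 0, rank ∂_1 = 4 ⇒ b_0 = 5 − 0 − 4 = 1; all invariant factors of ∂_1 are 1 so no torsion. So H_0 = Z.
rank ∂_1 = 4, rank ∂_2 = 0 ⇒ b_1 = 5 − 4 − 0 = 1. So H_1 = Z.

H_0 ≅ Z,  H_1 ≅ Z.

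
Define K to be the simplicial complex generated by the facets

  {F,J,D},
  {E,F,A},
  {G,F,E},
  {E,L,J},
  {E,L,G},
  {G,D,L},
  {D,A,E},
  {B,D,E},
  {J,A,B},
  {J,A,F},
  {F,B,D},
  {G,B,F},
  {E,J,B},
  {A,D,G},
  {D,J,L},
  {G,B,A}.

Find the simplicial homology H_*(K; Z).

H_0 = Z,  H_1 = Z^2,  H_2 = Z.

Order the vertices as A < B < D < E < F < G < J < L. Listing each simplex with vertices in this order, K has dimension 2 with simplices:

  0-simplices (8): A, B, D, E, F, G, J, L
  1-simplices (24): AB, AD, AE, AF, AG, AJ, BD, BE, BF, BG, BJ, DE, DF, DG, DJ, DL, EF, EG, EJ, EL, FG, FJ, GL, JL
  2-simplices (16): ABG, ABJ, ADE, ADG, AEF, AFJ, BDE, BDF, BEJ, BFG, DFJ, DGL, DJL, EFG, EGL, EJL

giving chain groups C_0 ≅ Z^8, C_1 ≅ Z^24, C_2 ≅ Z^16.

Boundary ∂_1: C_1 → C_0 sends each edge [p,q] (with p < q) to q − p.
As a 8×24 matrix over Z this has rank 7, with invariant factors (1,1,1,1,1,1,1).

The boundary map ∂_2: C_2 → C_1 maps a triangle to the signed sum of its edges. For instance
  ∂ABJ = BJ − AJ + AB,
  ∂DJL = JL − DL + DJ.
As a 24×16 matrix over Z this has rank 15, with invariant factors (1,1,1,1,1,1,1,1,1,1,1,1,1,1,1).

Computing H_k = (kernel of ∂_k) / (image of ∂_{k+1}):

  H_0: rank C_0 − rank ∂_1 = 8 − 7 = 1, and the invariant factors of ∂_1 are all 1, so H_0 = Z.
  H_1: rank ker ∂_1 − rank ∂_2 = (24 − 7) − 15 = 2, and the invariant factors of ∂_2 are all 1, so H_1 = Z^2.
  H_2: rank ker ∂_2 − rank ∂_3 = (16 − 15) − 0 = 1, and there is no ∂_3, so H_2 = Z.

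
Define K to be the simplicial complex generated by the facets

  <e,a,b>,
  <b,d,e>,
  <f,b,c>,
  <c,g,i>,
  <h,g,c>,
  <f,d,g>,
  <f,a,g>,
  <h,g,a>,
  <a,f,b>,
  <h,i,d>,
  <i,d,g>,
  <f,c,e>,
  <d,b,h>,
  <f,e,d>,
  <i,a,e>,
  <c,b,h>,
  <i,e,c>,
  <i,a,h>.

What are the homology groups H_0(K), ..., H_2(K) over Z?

H_0 = Z,  H_1 = Z ⊕ Z/2Z,  H_2 = 0.

We work with the vertex ordering a < b < c < d < e < f < g < h < i. The simplices of K, each written with vertices in increasing order, are:

  0-simplices (9): a, b, c, d, e, f, g, h, i
  1-simplices (27): ab, ae, af, ag, ah, ai, bc, bd, be, bf, bh, ce, cf, cg, ch, ci, de, df, dg, dh, di, ef, ei, fg, gh, gi, hi
  2-simplices (18): abe, abf, aei, afg, agh, ahi, bcf, bch, bde, bdh, cef, cei, cgh, cgi, def, dfg, dgi, dhi

Hence C_0 ≅ Z^9, C_1 ≅ Z^27, C_2 ≅ Z^18.

The boundary map ∂_1: C_1 → C_0 is given by ∂[p,q] = [q] − [p]. For instance
  ∂ce = e − c.
This gives a 9×27 integer matrix of rank 8; reducing to Smith normal form yields diagonal entries (1,1,1,1,1,1,1,1).

∂_2: C_2 → C_1 acts by ∂[p,q,r] = [q,r] − [p,r] + [p,q]. For instance
  ∂bcf = cf − bf + bc,
  ∂abe = be − ae + ab.
This gives a 27×18 integer matrix of rank 18; reducing to Smith normal form yields diagonal entries (1,1,1,1,1,1,1,1,1,1,1,1,1,1,1,1,1,2).

Computing H_k = (kernel of ∂_k) / (image of ∂_{k+1}):

  H_0: rank C_0 − rank ∂_1 = 9 − 8 = 1, and the invariant factors of ∂_1 are all 1, so H_0 = Z.
  H_1: rank ker ∂_1 − rank ∂_2 = (27 − 8) − 18 = 1, and ∂_2 has invariant factor 2 > 1, so H_1 = Z ⊕ Z/2Z.
  H_2: rank ker ∂_2 − rank ∂_3 = (18 − 18) − 0 = 0, and there is no ∂_3, so H_2 = 0.

(K is a triangulation of the Klein bottle.)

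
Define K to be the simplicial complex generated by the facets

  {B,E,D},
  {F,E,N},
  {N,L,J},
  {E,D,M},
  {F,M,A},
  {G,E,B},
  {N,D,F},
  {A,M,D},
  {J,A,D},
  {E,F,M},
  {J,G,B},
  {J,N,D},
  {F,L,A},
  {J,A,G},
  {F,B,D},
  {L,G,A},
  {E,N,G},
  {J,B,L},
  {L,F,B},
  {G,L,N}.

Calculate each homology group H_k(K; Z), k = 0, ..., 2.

K has 10 vertices, 30 edges, 20 triangles.
rank ∂_0 = 0, rank ∂_1 = 9 ⇒ b_0 = 10 − 0 − 9 = 1; all invariant factors of ∂_1 are 1 so no torsion. So H_0 ≅ Z.
rank ∂_1 = 9, rank ∂_2 = 20 ⇒ b_1 = 30 − 9 − 20 = 1; ∂_2 has invariant factor(s) [2] giving torsion. So H_1 ≅ Z ⊕ Z_2.
rank ∂_2 = 20, rank ∂_3 = 0 ⇒ b_2 = 20 − 20 − 0 = 0. So H_2 ≅ 0.

H_0 = Z,  H_1 = Z ⊕ Z_2,  H_2 = 0.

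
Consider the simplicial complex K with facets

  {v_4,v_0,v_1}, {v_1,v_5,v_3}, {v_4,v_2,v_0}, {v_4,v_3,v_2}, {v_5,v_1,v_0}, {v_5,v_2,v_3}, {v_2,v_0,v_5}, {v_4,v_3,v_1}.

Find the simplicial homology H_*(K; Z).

We work with the vertex ordering v_0 < v_1 < v_2 < v_3 < v_4 < v_5. The simplices of K, each written with vertices in increasing order, are:

  0-simplices (6): [v_0], [v_1], [v_2], [v_3], [v_4], [v_5]
  1-simplices (12): [v_0,v_1], [v_0,v_2], [v_0,v_4], [v_0,v_5], [v_1,v_3], [v_1,v_4], [v_1,v_5], [v_2,v_3], [v_2,v_4], [v_2,v_5], [v_3,v_4], [v_3,v_5]
  2-simplices (8): [v_0,v_1,v_4], [v_0,v_1,v_5], [v_0,v_2,v_4], [v_0,v_2,v_5], [v_1,v_3,v_4], [v_1,v_3,v_5], [v_2,v_3,v_4], [v_2,v_3,v_5]

Hence C_0 ≅ Z^6, C_1 ≅ Z^12, C_2 ≅ Z^8.

Boundary ∂_1: C_1 → C_0 maps an edge to its endpoints' difference, ∂[p,q] = q − p.
The resulting 6×12 matrix has rank 5, and its Smith normal form has invariant factors (1,1,1,1,1).

The boundary map ∂_2: C_2 → C_1 sends each 2-simplex [p,q,r] to [q,r] − [p,r] + [p,q]. For instance
  ∂[v_2,v_3,v_4] = [v_3,v_4] − [v_2,v_4] + [v_2,v_3],
  ∂[v_1,v_3,v_4] = [v_3,v_4] − [v_1,v_4] + [v_1,v_3].
The 12×8 boundary matrix has rank 7 and Smith normal form diag(1,1,1,1,1,1,1).

Now H_k = ker ∂_k / im ∂_{k+1}, so:

  H_0: rank C_0 − rank ∂_1 = 6 − 5 = 1, and the invariant factors of ∂_1 are all 1, so H_0 ≅ Z.
  H_1: rank ker ∂_1 − rank ∂_2 = (12 − 5) − 7 = 0, and the invariant factors of ∂_2 are all 1, so H_1 ≅ 0.
  H_2: rank ker ∂_2 − rank ∂_3 = (8 − 7) − 0 = 1, and there is no ∂_3, so H_2 ≅ Z.

(K is a triangulation of the 2-sphere S^2.)

H_0 = Z,  H_1 = 0,  H_2 = Z.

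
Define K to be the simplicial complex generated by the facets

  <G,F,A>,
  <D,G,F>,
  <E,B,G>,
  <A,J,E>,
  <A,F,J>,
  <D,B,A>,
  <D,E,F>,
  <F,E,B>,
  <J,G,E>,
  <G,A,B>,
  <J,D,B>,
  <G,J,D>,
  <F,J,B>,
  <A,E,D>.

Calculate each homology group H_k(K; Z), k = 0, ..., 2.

H_0 ≅ Z,  H_1 ≅ Z^2,  H_2 ≅ Z.

We work with the vertex ordering A < B < D < E < F < G < J. The simplices of K, each written with vertices in increasing order, are:

  0-simplices (7): A, B, D, E, F, G, J
  1-simplices (21): AB, AD, AE, AF, AG, AJ, BD, BE, BF, BG, BJ, DE, DF, DG, DJ, EF, EG, EJ, FG, FJ, GJ
  2-simplices (14): ABD, ABG, ADE, AEJ, AFG, AFJ, BDJ, BEF, BEG, BFJ, DEF, DFG, DGJ, EGJ

Hence C_0 ≅ Z^7, C_1 ≅ Z^21, C_2 ≅ Z^14.

∂_1: C_1 → C_0 maps an edge to its endpoints' difference, ∂[p,q] = q − p. For instance
  ∂EF = F − E.
This gives a 7×21 integer matrix of rank 6; reducing to Smith normal form yields diagonal entries (1,1,1,1,1,1).

The boundary map ∂_2: C_2 → C_1 maps a triangle to the signed sum of its edges. For instance
  ∂DEF = EF − DF + DE,
  ∂AFG = FG − AG + AF.
The 21×14 boundary matrix has rank 13 and Smith normal form diag(1,1,1,1,1,1,1,1,1,1,1,1,1).

Computing H_k = (kernel of ∂_k) / (image of ∂_{k+1}):

  H_0: rank C_0 − rank ∂_1 = 7 − 6 = 1, and the invariant factors of ∂_1 are all 1, so H_0 = Z.
  H_1: rank ker ∂_1 − rank ∂_2 = (21 − 6) − 13 = 2, and the invariant factors of ∂_2 are all 1, so H_1 = Z^2.
  H_2: rank ker ∂_2 − rank ∂_3 = (14 − 13) − 0 = 1, and there is no ∂_3, so H_2 = Z.

As a check, the Euler characteristic is 7 − 21 + 14 = 0, which agrees with 1 − 2 + 1 = 0.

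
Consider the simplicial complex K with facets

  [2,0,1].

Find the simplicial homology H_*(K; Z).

We work with the vertex ordering 0 < 1 < 2. The simplices of K, each written with vertices in increasing order, are:

  0-simplices (3): [0], [1], [2]
  1-simplices (3): [0,1], [0,2], [1,2]
  2-simplices (1): [0,1,2]

so the chain groups are C_0 ≅ Z^3, C_1 ≅ Z^3, C_2 ≅ Z^1.

The boundary map ∂_1: C_1 → C_0 is given by ∂[p,q] = [q] − [p]. For instance
  ∂[0,2] = [2] − [0].
The resulting 3×3 matrix has rank 2, and its Smith normal form has invariant factors (1,1).

The boundary map ∂_2: C_2 → C_1 maps a triangle to the signed sum of its edges. For instance
  ∂[0,1,2] = [1,2] − [0,2] + [0,1].
The resulting 3×1 matrix has rank 1, and its Smith normal form has invariant factors (1).

Reading off H_k = ker ∂_k / im ∂_{k+1}:

  H_0: rank C_0 − rank ∂_1 = 3 − 2 = 1, and the invariant factors of ∂_1 are all 1, so H_0 ≅ Z.
  H_1: rank ker ∂_1 − rank ∂_2 = (3 − 2) − 1 = 0, and the invariant factors of ∂_2 are all 1, so H_1 ≅ 0.
  H_2: rank ker ∂_2 − rank ∂_3 = (1 − 1) − 0 = 0, and there is no ∂_3, so H_2 ≅ 0.

(K is a triangulation of the 2-simplex.)

H_0 ≅ Z,  H_1 = 0,  H_2 = 0.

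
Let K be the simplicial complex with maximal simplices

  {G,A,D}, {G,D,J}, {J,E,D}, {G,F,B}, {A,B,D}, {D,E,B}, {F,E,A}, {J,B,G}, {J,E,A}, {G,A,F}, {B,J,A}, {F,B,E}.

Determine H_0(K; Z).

H_0 = Z.

Order the vertices as A < B < D < E < F < G < J. Listing each simplex with vertices in this order, K has dimension 2 with simplices:

  0-simplices (7): A, B, D, E, F, G, J
  1-simplices (18): AB, AD, AE, AF, AG, AJ, BD, BE, BF, BG, BJ, DE, DG, DJ, EF, EJ, FG, GJ
  2-simplices (12): ABD, ABJ, ADG, AEF, AEJ, AFG, BDE, BEF, BFG, BGJ, DEJ, DGJ

Hence C_0 ≅ Z^7, C_1 ≅ Z^18, C_2 ≅ Z^12.

The boundary map ∂_1: C_1 → C_0 maps an edge to its endpoints' difference, ∂[p,q] = q − p. For instance
  ∂EF = F − E.
This gives a 7×18 integer matrix of rank 6; reducing to Smith normal form yields diagonal entries (1,1,1,1,1,1).

Boundary ∂_2: C_2 → C_1 acts by ∂[p,q,r] = [q,r] − [p,r] + [p,q]. For instance
  ∂DEJ = EJ − DJ + DE,
  ∂BDE = DE − BE + BD.
The 18×12 boundary matrix has rank 12 and Smith normal form diag(1,1,1,1,1,1,1,1,1,1,1,2).

Reading off H_k = ker ∂_k / im ∂_{k+1}:

  H_0: rank C_0 − rank ∂_1 = 7 − 6 = 1, and the invariant factors of ∂_1 are all 1, so H_0 = Z.

(K is a triangulation of the real projective plane RP^2.)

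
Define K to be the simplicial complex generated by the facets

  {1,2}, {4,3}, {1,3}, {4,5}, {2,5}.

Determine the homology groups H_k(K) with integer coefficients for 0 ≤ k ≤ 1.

Fix the vertex order 1 < 2 < 3 < 4 < 5 and write every simplex with vertices in increasing order. Then dim K = 1 and the simplices of K are:

  0-simplices (5): [1], [2], [3], [4], [5]
  1-simplices (5): [1,2], [1,3], [2,5], [3,4], [4,5]

Hence C_0 ≅ Z^5, C_1 ≅ Z^5.

∂_1: C_1 → C_0 sends each edge [p,q] (with p < q) to q − p.
The 5×5 boundary matrix has rank 4 and Smith normal form diag(1,1,1,1).

Now H_k = ker ∂_k / im ∂_{k+1}, so:

  H_0: rank C_0 − rank ∂_1 = 5 − 4 = 1, and the invariant factors of ∂_1 are all 1, so H_0 ≅ Z.
  H_1: rank ker ∂_1 − rank ∂_2 = (5 − 4) − 0 = 1, and there is no ∂_2, so H_1 ≅ Z.

As a check, the Euler characteristic is 5 − 5 = 0, which agrees with 1 − 1 = 0.
(K is a triangulation of the circle S^1.)

H_0 ≅ Z,  H_1 ≅ Z.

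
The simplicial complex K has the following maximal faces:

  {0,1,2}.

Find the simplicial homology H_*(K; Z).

H_0 ≅ Z,  H_1 = 0,  H_2 = 0.

Take the total order 0 < 1 < 2 on the vertex set. Then K (dimension 2) consists of the simplices:

  0-simplices (3): [0], [1], [2]
  1-simplices (3): [0,1], [0,2], [1,2]
  2-simplices (1): [0,1,2]

giving chain groups C_0 ≅ Z^3, C_1 ≅ Z^3, C_2 ≅ Z^1.

The boundary map ∂_1: C_1 → C_0 maps an edge to its endpoints' difference, ∂[p,q] = q − p. For instance
  ∂[1,2] = [2] − [1].
The resulting 3×3 matrix has rank 2, and its Smith normal form has invariant factors (1,1).

The boundary map ∂_2: C_2 → C_1 acts by ∂[p,q,r] = [q,r] − [p,r] + [p,q]. For instance
  ∂[0,1,2] = [1,2] − [0,2] + [0,1].
As a 3×1 matrix over Z this has rank 1, with invariant factors (1).

Now H_k = ker ∂_k / im ∂_{k+1}, so:

  H_0: rank C_0 − rank ∂_1 = 3 − 2 = 1, and the invariant factors of ∂_1 are all 1, so H_0 ≅ Z.
  H_1: rank ker ∂_1 − rank ∂_2 = (3 − 2) − 1 = 0, and the invariant factors of ∂_2 are all 1, so H_1 ≅ 0.
  H_2: rank ker ∂_2 − rank ∂_3 = (1 − 1) − 0 = 0, and there is no ∂_3, so H_2 ≅ 0.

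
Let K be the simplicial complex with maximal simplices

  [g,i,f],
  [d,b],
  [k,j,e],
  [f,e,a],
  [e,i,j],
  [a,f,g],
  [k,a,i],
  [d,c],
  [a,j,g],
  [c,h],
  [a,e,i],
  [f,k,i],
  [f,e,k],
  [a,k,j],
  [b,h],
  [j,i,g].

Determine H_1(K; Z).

Fix the vertex order a < b < c < d < e < f < g < h < i < j < k and write every simplex with vertices in increasing order. Then dim K = 2 and the simplices of K are:

  0-simplices (11): a, b, c, d, e, f, g, h, i, j, k
  1-simplices (22): ae, af, ag, ai, aj, ak, bd, bh, cd, ch, ef, ei, ej, ek, fg, fi, fk, gi, gj, ij, ik, jk
  2-simplices (12): aef, aei, afg, agj, aik, ajk, efk, eij, ejk, fgi, fik, gij

Hence C_0 ≅ Z^11, C_1 ≅ Z^22, C_2 ≅ Z^12.

The boundary map ∂_1: C_1 → C_0 sends each edge [p,q] (with p < q) to q − p. For instance
  ∂ij = j − i.
This gives a 11×22 integer matrix of rank 9; reducing to Smith normal form yields diagonal entries (1,1,1,1,1,1,1,1,1).

The boundary map ∂_2: C_2 → C_1 sends each 2-simplex [p,q,r] to [q,r] − [p,r] + [p,q]. For instance
  ∂efk = fk − ek + ef,
  ∂ejk = jk − ek + ej.
This gives a 22×12 integer matrix of rank 12; reducing to Smith normal form yields diagonal entries (1,1,1,1,1,1,1,1,1,1,1,2).

Reading off H_k = ker ∂_k / im ∂_{k+1}:

  H_1: rank ker ∂_1 − rank ∂_2 = (22 − 9) − 12 = 1, and ∂_2 has invariant factor 2 > 1, so H_1 ≅ Z ⊕ Z/2.

H_1 ≅ Z ⊕ Z/2.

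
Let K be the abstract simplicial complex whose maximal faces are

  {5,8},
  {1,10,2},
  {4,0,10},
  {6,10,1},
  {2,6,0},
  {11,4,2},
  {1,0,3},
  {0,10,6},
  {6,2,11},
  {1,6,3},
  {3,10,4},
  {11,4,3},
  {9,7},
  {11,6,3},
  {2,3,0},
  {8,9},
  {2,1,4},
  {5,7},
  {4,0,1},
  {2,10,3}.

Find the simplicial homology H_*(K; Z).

H_0 = Z^2,  H_1 = Z^3,  H_2 = Z.

Take the total order 0 < 1 < 2 < 3 < 4 < 5 < 6 < 7 < 8 < 9 < 10 < 11 on the vertex set. Then K (dimension 2) consists of the simplices:

  0-simplices (12): [0], [1], [2], [3], [4], [5], [6], [7], [8], [9], [10], [11]
  1-simplices (28): (28 of them)
  2-simplices (16): [0,1,3], [0,1,4], [0,2,3], [0,2,6], [0,4,10], [0,6,10], [1,2,4], [1,2,10], [1,3,6], [1,6,10], [2,3,10], [2,4,11], [2,6,11], [3,4,10], [3,4,11], [3,6,11]

giving chain groups C_0 ≅ Z^12, C_1 ≅ Z^28, C_2 ≅ Z^16.

The boundary map ∂_1: C_1 → C_0 is given by ∂[p,q] = [q] − [p].
The resulting 12×28 matrix has rank 10, and its Smith normal form has invariant factors (1,1,1,1,1,1,1,1,1,1).

The boundary map ∂_2: C_2 → C_1 sends each 2-simplex [p,q,r] to [q,r] − [p,r] + [p,q]. For instance
  ∂[3,4,10] = [4,10] − [3,10] + [3,4],
  ∂[0,1,3] = [1,3] − [0,3] + [0,1].
As a 28×16 matrix over Z this has rank 15, with invariant factors (1,1,1,1,1,1,1,1,1,1,1,1,1,1,1).

From H_k ≅ ker(∂_k) / im(∂_{k+1}) we obtain:

  H_0: rank C_0 − rank ∂_1 = 12 − 10 = 2, and the invariant factors of ∂_1 are all 1, so H_0 = Z^2.
  H_1: rank ker ∂_1 − rank ∂_2 = (28 − 10) − 15 = 3, and the invariant factors of ∂_2 are all 1, so H_1 = Z^3.
  H_2: rank ker ∂_2 − rank ∂_3 = (16 − 15) − 0 = 1, and there is no ∂_3, so H_2 = Z.

As a check, the Euler characteristic is 12 − 28 + 16 = 0, which agrees with 2 − 3 + 1 = 0.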